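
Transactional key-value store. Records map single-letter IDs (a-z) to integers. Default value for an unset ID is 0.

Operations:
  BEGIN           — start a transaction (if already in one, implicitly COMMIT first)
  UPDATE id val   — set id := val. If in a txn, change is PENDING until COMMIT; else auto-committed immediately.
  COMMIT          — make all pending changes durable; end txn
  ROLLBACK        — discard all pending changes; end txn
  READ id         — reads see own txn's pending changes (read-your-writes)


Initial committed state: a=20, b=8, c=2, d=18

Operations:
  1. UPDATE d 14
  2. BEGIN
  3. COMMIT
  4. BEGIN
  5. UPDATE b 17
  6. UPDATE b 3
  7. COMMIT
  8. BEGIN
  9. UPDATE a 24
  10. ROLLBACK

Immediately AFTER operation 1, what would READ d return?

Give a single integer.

Answer: 14

Derivation:
Initial committed: {a=20, b=8, c=2, d=18}
Op 1: UPDATE d=14 (auto-commit; committed d=14)
After op 1: visible(d) = 14 (pending={}, committed={a=20, b=8, c=2, d=14})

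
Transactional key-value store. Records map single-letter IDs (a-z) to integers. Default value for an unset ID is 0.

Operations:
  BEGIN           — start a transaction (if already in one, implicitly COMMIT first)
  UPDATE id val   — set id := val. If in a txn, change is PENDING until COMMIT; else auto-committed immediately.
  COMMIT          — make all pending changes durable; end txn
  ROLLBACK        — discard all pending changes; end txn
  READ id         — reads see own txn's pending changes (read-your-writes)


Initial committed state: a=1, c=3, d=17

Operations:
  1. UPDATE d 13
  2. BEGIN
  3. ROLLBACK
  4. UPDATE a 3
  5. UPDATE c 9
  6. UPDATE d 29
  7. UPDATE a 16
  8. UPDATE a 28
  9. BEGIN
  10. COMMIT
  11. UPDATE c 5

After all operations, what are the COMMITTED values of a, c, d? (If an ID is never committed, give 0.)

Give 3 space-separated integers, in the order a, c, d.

Initial committed: {a=1, c=3, d=17}
Op 1: UPDATE d=13 (auto-commit; committed d=13)
Op 2: BEGIN: in_txn=True, pending={}
Op 3: ROLLBACK: discarded pending []; in_txn=False
Op 4: UPDATE a=3 (auto-commit; committed a=3)
Op 5: UPDATE c=9 (auto-commit; committed c=9)
Op 6: UPDATE d=29 (auto-commit; committed d=29)
Op 7: UPDATE a=16 (auto-commit; committed a=16)
Op 8: UPDATE a=28 (auto-commit; committed a=28)
Op 9: BEGIN: in_txn=True, pending={}
Op 10: COMMIT: merged [] into committed; committed now {a=28, c=9, d=29}
Op 11: UPDATE c=5 (auto-commit; committed c=5)
Final committed: {a=28, c=5, d=29}

Answer: 28 5 29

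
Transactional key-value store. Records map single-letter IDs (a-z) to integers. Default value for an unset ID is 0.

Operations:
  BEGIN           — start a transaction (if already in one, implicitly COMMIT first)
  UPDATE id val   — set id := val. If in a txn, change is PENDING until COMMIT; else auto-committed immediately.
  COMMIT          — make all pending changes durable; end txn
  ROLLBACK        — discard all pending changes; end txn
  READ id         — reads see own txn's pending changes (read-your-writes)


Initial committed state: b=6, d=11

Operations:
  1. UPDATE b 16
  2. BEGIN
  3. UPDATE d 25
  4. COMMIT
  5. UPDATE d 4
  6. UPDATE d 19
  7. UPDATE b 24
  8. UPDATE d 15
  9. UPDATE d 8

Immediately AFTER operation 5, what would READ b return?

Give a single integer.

Initial committed: {b=6, d=11}
Op 1: UPDATE b=16 (auto-commit; committed b=16)
Op 2: BEGIN: in_txn=True, pending={}
Op 3: UPDATE d=25 (pending; pending now {d=25})
Op 4: COMMIT: merged ['d'] into committed; committed now {b=16, d=25}
Op 5: UPDATE d=4 (auto-commit; committed d=4)
After op 5: visible(b) = 16 (pending={}, committed={b=16, d=4})

Answer: 16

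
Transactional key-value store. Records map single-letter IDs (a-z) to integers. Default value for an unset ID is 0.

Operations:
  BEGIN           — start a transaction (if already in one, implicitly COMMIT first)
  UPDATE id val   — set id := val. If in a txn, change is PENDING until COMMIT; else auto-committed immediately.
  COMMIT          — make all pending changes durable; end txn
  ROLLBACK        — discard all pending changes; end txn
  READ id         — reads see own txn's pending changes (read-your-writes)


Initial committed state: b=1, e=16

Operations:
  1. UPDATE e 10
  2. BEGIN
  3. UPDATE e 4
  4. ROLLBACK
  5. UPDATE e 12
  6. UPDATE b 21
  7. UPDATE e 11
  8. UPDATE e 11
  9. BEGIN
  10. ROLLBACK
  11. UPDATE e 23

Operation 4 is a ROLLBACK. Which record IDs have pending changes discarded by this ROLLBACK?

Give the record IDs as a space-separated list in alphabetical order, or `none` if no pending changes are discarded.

Initial committed: {b=1, e=16}
Op 1: UPDATE e=10 (auto-commit; committed e=10)
Op 2: BEGIN: in_txn=True, pending={}
Op 3: UPDATE e=4 (pending; pending now {e=4})
Op 4: ROLLBACK: discarded pending ['e']; in_txn=False
Op 5: UPDATE e=12 (auto-commit; committed e=12)
Op 6: UPDATE b=21 (auto-commit; committed b=21)
Op 7: UPDATE e=11 (auto-commit; committed e=11)
Op 8: UPDATE e=11 (auto-commit; committed e=11)
Op 9: BEGIN: in_txn=True, pending={}
Op 10: ROLLBACK: discarded pending []; in_txn=False
Op 11: UPDATE e=23 (auto-commit; committed e=23)
ROLLBACK at op 4 discards: ['e']

Answer: e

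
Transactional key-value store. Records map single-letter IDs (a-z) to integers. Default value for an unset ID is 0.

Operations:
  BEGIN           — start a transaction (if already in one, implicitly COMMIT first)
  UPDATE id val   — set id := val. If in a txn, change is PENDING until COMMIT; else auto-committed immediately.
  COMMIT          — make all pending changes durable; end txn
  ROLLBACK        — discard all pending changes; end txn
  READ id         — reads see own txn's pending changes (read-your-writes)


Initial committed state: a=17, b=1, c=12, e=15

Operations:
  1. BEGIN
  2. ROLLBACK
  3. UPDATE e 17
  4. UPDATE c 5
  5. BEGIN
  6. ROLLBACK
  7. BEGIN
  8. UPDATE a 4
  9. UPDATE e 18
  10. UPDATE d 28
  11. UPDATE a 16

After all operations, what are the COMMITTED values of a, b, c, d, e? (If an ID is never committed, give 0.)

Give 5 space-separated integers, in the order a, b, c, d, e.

Answer: 17 1 5 0 17

Derivation:
Initial committed: {a=17, b=1, c=12, e=15}
Op 1: BEGIN: in_txn=True, pending={}
Op 2: ROLLBACK: discarded pending []; in_txn=False
Op 3: UPDATE e=17 (auto-commit; committed e=17)
Op 4: UPDATE c=5 (auto-commit; committed c=5)
Op 5: BEGIN: in_txn=True, pending={}
Op 6: ROLLBACK: discarded pending []; in_txn=False
Op 7: BEGIN: in_txn=True, pending={}
Op 8: UPDATE a=4 (pending; pending now {a=4})
Op 9: UPDATE e=18 (pending; pending now {a=4, e=18})
Op 10: UPDATE d=28 (pending; pending now {a=4, d=28, e=18})
Op 11: UPDATE a=16 (pending; pending now {a=16, d=28, e=18})
Final committed: {a=17, b=1, c=5, e=17}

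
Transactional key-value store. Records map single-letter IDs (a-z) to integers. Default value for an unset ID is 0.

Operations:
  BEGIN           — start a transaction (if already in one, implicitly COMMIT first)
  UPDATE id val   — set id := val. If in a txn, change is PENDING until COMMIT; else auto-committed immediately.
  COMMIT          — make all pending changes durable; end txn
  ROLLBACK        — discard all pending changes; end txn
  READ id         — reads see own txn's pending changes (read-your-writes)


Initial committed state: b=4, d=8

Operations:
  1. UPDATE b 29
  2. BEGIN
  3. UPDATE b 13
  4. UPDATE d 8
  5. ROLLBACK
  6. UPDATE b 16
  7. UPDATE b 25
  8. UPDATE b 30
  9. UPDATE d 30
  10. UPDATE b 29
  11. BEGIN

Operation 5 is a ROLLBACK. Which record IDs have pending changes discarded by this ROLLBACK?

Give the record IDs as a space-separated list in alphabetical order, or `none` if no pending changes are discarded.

Initial committed: {b=4, d=8}
Op 1: UPDATE b=29 (auto-commit; committed b=29)
Op 2: BEGIN: in_txn=True, pending={}
Op 3: UPDATE b=13 (pending; pending now {b=13})
Op 4: UPDATE d=8 (pending; pending now {b=13, d=8})
Op 5: ROLLBACK: discarded pending ['b', 'd']; in_txn=False
Op 6: UPDATE b=16 (auto-commit; committed b=16)
Op 7: UPDATE b=25 (auto-commit; committed b=25)
Op 8: UPDATE b=30 (auto-commit; committed b=30)
Op 9: UPDATE d=30 (auto-commit; committed d=30)
Op 10: UPDATE b=29 (auto-commit; committed b=29)
Op 11: BEGIN: in_txn=True, pending={}
ROLLBACK at op 5 discards: ['b', 'd']

Answer: b d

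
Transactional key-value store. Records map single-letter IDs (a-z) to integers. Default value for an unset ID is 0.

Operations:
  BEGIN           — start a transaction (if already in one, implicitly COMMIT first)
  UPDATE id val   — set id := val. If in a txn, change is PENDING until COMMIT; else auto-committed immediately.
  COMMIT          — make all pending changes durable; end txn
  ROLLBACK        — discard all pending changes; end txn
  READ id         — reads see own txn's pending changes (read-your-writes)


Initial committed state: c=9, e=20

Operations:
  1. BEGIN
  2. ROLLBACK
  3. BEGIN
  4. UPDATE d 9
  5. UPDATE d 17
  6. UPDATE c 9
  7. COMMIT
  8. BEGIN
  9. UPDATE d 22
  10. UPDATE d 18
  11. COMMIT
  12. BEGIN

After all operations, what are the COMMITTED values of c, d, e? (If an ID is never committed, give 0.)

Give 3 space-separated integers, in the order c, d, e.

Answer: 9 18 20

Derivation:
Initial committed: {c=9, e=20}
Op 1: BEGIN: in_txn=True, pending={}
Op 2: ROLLBACK: discarded pending []; in_txn=False
Op 3: BEGIN: in_txn=True, pending={}
Op 4: UPDATE d=9 (pending; pending now {d=9})
Op 5: UPDATE d=17 (pending; pending now {d=17})
Op 6: UPDATE c=9 (pending; pending now {c=9, d=17})
Op 7: COMMIT: merged ['c', 'd'] into committed; committed now {c=9, d=17, e=20}
Op 8: BEGIN: in_txn=True, pending={}
Op 9: UPDATE d=22 (pending; pending now {d=22})
Op 10: UPDATE d=18 (pending; pending now {d=18})
Op 11: COMMIT: merged ['d'] into committed; committed now {c=9, d=18, e=20}
Op 12: BEGIN: in_txn=True, pending={}
Final committed: {c=9, d=18, e=20}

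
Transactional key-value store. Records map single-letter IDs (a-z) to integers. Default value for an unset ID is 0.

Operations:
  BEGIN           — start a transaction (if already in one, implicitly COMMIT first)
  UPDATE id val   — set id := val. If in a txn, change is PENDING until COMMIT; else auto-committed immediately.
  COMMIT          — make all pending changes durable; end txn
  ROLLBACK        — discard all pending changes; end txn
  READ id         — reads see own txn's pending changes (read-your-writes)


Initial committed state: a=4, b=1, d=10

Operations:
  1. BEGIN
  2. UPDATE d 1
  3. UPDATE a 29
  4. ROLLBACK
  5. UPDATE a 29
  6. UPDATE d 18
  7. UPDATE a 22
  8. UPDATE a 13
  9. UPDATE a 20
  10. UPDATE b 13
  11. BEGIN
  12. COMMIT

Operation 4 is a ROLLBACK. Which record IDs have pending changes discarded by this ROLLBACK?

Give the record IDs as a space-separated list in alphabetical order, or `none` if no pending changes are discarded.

Answer: a d

Derivation:
Initial committed: {a=4, b=1, d=10}
Op 1: BEGIN: in_txn=True, pending={}
Op 2: UPDATE d=1 (pending; pending now {d=1})
Op 3: UPDATE a=29 (pending; pending now {a=29, d=1})
Op 4: ROLLBACK: discarded pending ['a', 'd']; in_txn=False
Op 5: UPDATE a=29 (auto-commit; committed a=29)
Op 6: UPDATE d=18 (auto-commit; committed d=18)
Op 7: UPDATE a=22 (auto-commit; committed a=22)
Op 8: UPDATE a=13 (auto-commit; committed a=13)
Op 9: UPDATE a=20 (auto-commit; committed a=20)
Op 10: UPDATE b=13 (auto-commit; committed b=13)
Op 11: BEGIN: in_txn=True, pending={}
Op 12: COMMIT: merged [] into committed; committed now {a=20, b=13, d=18}
ROLLBACK at op 4 discards: ['a', 'd']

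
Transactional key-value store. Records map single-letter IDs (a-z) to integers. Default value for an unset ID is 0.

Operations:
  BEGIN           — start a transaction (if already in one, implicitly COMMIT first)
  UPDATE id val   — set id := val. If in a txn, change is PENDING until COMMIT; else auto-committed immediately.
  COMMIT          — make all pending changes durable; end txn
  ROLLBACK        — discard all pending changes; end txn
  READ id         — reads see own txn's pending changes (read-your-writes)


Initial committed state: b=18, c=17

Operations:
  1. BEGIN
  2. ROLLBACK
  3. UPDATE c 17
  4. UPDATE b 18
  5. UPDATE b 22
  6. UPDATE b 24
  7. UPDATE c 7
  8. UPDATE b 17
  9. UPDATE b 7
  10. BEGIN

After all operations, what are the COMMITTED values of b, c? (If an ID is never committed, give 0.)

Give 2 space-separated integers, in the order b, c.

Initial committed: {b=18, c=17}
Op 1: BEGIN: in_txn=True, pending={}
Op 2: ROLLBACK: discarded pending []; in_txn=False
Op 3: UPDATE c=17 (auto-commit; committed c=17)
Op 4: UPDATE b=18 (auto-commit; committed b=18)
Op 5: UPDATE b=22 (auto-commit; committed b=22)
Op 6: UPDATE b=24 (auto-commit; committed b=24)
Op 7: UPDATE c=7 (auto-commit; committed c=7)
Op 8: UPDATE b=17 (auto-commit; committed b=17)
Op 9: UPDATE b=7 (auto-commit; committed b=7)
Op 10: BEGIN: in_txn=True, pending={}
Final committed: {b=7, c=7}

Answer: 7 7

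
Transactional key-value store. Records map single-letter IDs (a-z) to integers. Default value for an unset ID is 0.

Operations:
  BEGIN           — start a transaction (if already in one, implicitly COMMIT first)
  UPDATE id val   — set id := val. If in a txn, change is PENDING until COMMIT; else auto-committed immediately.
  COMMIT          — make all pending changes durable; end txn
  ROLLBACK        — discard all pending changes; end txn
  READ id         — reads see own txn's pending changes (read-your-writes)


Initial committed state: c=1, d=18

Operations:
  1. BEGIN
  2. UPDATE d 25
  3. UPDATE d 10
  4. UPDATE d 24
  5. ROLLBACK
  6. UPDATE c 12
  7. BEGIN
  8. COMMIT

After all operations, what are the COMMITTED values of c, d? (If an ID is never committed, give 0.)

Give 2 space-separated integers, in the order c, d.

Answer: 12 18

Derivation:
Initial committed: {c=1, d=18}
Op 1: BEGIN: in_txn=True, pending={}
Op 2: UPDATE d=25 (pending; pending now {d=25})
Op 3: UPDATE d=10 (pending; pending now {d=10})
Op 4: UPDATE d=24 (pending; pending now {d=24})
Op 5: ROLLBACK: discarded pending ['d']; in_txn=False
Op 6: UPDATE c=12 (auto-commit; committed c=12)
Op 7: BEGIN: in_txn=True, pending={}
Op 8: COMMIT: merged [] into committed; committed now {c=12, d=18}
Final committed: {c=12, d=18}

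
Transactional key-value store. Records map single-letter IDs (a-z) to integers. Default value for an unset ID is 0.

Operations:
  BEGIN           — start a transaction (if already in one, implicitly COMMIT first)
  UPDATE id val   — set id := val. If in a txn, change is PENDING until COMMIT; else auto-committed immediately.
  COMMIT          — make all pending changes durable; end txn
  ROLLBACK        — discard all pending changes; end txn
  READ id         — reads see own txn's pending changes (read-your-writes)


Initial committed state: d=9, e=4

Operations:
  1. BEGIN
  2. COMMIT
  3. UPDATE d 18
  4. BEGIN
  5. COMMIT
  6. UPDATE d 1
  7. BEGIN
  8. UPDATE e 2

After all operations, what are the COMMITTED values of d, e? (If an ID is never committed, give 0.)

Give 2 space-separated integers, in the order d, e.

Answer: 1 4

Derivation:
Initial committed: {d=9, e=4}
Op 1: BEGIN: in_txn=True, pending={}
Op 2: COMMIT: merged [] into committed; committed now {d=9, e=4}
Op 3: UPDATE d=18 (auto-commit; committed d=18)
Op 4: BEGIN: in_txn=True, pending={}
Op 5: COMMIT: merged [] into committed; committed now {d=18, e=4}
Op 6: UPDATE d=1 (auto-commit; committed d=1)
Op 7: BEGIN: in_txn=True, pending={}
Op 8: UPDATE e=2 (pending; pending now {e=2})
Final committed: {d=1, e=4}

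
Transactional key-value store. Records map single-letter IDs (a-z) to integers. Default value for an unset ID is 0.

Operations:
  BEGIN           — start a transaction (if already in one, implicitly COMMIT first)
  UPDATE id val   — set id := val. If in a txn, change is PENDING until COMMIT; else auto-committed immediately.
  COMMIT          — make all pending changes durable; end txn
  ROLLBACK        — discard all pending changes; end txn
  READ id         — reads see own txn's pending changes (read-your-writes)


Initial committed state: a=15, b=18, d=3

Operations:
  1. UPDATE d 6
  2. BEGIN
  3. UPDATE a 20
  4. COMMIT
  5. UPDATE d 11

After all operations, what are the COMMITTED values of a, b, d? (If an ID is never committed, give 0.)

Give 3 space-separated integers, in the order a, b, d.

Initial committed: {a=15, b=18, d=3}
Op 1: UPDATE d=6 (auto-commit; committed d=6)
Op 2: BEGIN: in_txn=True, pending={}
Op 3: UPDATE a=20 (pending; pending now {a=20})
Op 4: COMMIT: merged ['a'] into committed; committed now {a=20, b=18, d=6}
Op 5: UPDATE d=11 (auto-commit; committed d=11)
Final committed: {a=20, b=18, d=11}

Answer: 20 18 11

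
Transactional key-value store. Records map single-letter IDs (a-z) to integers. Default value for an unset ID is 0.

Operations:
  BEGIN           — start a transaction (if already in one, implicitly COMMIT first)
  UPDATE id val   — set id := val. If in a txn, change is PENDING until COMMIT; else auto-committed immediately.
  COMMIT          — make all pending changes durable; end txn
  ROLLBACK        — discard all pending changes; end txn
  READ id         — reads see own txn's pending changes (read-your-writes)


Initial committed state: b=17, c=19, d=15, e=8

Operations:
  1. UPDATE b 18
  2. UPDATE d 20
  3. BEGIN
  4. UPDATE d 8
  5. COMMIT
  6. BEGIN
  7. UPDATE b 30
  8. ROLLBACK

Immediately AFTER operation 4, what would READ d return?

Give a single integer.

Answer: 8

Derivation:
Initial committed: {b=17, c=19, d=15, e=8}
Op 1: UPDATE b=18 (auto-commit; committed b=18)
Op 2: UPDATE d=20 (auto-commit; committed d=20)
Op 3: BEGIN: in_txn=True, pending={}
Op 4: UPDATE d=8 (pending; pending now {d=8})
After op 4: visible(d) = 8 (pending={d=8}, committed={b=18, c=19, d=20, e=8})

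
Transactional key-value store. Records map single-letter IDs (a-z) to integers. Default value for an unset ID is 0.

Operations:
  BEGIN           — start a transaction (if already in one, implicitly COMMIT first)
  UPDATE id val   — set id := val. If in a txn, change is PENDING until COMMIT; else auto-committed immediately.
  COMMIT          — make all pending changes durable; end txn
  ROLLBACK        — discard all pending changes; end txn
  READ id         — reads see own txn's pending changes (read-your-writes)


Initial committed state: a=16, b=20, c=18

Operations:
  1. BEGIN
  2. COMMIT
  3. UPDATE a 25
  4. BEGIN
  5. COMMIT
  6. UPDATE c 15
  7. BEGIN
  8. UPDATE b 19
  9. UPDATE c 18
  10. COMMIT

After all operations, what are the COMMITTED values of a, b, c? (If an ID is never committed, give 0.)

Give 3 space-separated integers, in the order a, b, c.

Initial committed: {a=16, b=20, c=18}
Op 1: BEGIN: in_txn=True, pending={}
Op 2: COMMIT: merged [] into committed; committed now {a=16, b=20, c=18}
Op 3: UPDATE a=25 (auto-commit; committed a=25)
Op 4: BEGIN: in_txn=True, pending={}
Op 5: COMMIT: merged [] into committed; committed now {a=25, b=20, c=18}
Op 6: UPDATE c=15 (auto-commit; committed c=15)
Op 7: BEGIN: in_txn=True, pending={}
Op 8: UPDATE b=19 (pending; pending now {b=19})
Op 9: UPDATE c=18 (pending; pending now {b=19, c=18})
Op 10: COMMIT: merged ['b', 'c'] into committed; committed now {a=25, b=19, c=18}
Final committed: {a=25, b=19, c=18}

Answer: 25 19 18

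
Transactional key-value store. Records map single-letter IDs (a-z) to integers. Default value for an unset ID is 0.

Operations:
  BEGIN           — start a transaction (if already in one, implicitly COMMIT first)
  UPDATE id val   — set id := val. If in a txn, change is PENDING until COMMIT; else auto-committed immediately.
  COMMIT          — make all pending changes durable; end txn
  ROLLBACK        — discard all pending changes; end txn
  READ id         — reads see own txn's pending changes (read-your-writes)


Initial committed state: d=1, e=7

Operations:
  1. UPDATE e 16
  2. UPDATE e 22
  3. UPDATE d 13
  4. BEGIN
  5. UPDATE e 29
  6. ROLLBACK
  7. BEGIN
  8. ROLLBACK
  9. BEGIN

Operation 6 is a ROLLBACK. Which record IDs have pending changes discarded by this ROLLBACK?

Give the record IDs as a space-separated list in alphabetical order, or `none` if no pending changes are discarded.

Initial committed: {d=1, e=7}
Op 1: UPDATE e=16 (auto-commit; committed e=16)
Op 2: UPDATE e=22 (auto-commit; committed e=22)
Op 3: UPDATE d=13 (auto-commit; committed d=13)
Op 4: BEGIN: in_txn=True, pending={}
Op 5: UPDATE e=29 (pending; pending now {e=29})
Op 6: ROLLBACK: discarded pending ['e']; in_txn=False
Op 7: BEGIN: in_txn=True, pending={}
Op 8: ROLLBACK: discarded pending []; in_txn=False
Op 9: BEGIN: in_txn=True, pending={}
ROLLBACK at op 6 discards: ['e']

Answer: e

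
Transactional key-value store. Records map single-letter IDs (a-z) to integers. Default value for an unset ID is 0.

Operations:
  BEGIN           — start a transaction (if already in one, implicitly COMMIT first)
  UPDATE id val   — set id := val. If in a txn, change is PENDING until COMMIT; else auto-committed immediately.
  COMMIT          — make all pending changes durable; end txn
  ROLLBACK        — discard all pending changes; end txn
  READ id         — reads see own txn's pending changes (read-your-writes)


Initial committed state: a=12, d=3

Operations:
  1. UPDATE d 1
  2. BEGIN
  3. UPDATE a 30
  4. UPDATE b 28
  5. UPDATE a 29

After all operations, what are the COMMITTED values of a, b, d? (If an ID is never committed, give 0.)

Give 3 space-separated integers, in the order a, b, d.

Answer: 12 0 1

Derivation:
Initial committed: {a=12, d=3}
Op 1: UPDATE d=1 (auto-commit; committed d=1)
Op 2: BEGIN: in_txn=True, pending={}
Op 3: UPDATE a=30 (pending; pending now {a=30})
Op 4: UPDATE b=28 (pending; pending now {a=30, b=28})
Op 5: UPDATE a=29 (pending; pending now {a=29, b=28})
Final committed: {a=12, d=1}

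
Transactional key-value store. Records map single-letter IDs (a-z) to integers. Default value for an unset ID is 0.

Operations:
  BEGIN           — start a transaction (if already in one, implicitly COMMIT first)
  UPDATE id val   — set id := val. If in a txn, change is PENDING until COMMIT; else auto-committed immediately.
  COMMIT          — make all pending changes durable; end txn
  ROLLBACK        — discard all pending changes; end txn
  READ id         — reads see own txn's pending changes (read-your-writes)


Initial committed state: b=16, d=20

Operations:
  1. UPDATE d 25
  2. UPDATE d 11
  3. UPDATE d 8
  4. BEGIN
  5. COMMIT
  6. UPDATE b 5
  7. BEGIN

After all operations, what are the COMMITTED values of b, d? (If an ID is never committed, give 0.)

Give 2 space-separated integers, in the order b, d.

Initial committed: {b=16, d=20}
Op 1: UPDATE d=25 (auto-commit; committed d=25)
Op 2: UPDATE d=11 (auto-commit; committed d=11)
Op 3: UPDATE d=8 (auto-commit; committed d=8)
Op 4: BEGIN: in_txn=True, pending={}
Op 5: COMMIT: merged [] into committed; committed now {b=16, d=8}
Op 6: UPDATE b=5 (auto-commit; committed b=5)
Op 7: BEGIN: in_txn=True, pending={}
Final committed: {b=5, d=8}

Answer: 5 8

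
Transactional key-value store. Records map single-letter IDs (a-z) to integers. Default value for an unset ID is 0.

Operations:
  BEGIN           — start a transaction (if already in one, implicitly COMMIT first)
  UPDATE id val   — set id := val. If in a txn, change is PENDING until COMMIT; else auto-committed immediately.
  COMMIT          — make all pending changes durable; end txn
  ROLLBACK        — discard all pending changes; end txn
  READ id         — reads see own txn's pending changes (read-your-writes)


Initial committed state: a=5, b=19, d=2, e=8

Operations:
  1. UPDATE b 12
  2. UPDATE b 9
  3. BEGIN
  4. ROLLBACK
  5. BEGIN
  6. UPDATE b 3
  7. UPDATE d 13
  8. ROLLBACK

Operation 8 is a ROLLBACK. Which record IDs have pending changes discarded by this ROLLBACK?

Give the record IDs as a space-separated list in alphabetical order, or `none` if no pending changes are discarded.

Answer: b d

Derivation:
Initial committed: {a=5, b=19, d=2, e=8}
Op 1: UPDATE b=12 (auto-commit; committed b=12)
Op 2: UPDATE b=9 (auto-commit; committed b=9)
Op 3: BEGIN: in_txn=True, pending={}
Op 4: ROLLBACK: discarded pending []; in_txn=False
Op 5: BEGIN: in_txn=True, pending={}
Op 6: UPDATE b=3 (pending; pending now {b=3})
Op 7: UPDATE d=13 (pending; pending now {b=3, d=13})
Op 8: ROLLBACK: discarded pending ['b', 'd']; in_txn=False
ROLLBACK at op 8 discards: ['b', 'd']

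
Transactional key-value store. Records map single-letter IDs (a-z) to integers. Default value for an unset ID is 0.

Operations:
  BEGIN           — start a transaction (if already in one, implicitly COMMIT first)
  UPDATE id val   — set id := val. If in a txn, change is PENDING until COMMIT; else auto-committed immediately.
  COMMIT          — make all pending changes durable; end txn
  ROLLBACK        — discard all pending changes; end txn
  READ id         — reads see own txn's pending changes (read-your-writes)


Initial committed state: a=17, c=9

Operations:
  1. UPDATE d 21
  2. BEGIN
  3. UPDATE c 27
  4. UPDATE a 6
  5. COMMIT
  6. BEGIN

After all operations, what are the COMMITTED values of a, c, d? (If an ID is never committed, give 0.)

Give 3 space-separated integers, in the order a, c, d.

Initial committed: {a=17, c=9}
Op 1: UPDATE d=21 (auto-commit; committed d=21)
Op 2: BEGIN: in_txn=True, pending={}
Op 3: UPDATE c=27 (pending; pending now {c=27})
Op 4: UPDATE a=6 (pending; pending now {a=6, c=27})
Op 5: COMMIT: merged ['a', 'c'] into committed; committed now {a=6, c=27, d=21}
Op 6: BEGIN: in_txn=True, pending={}
Final committed: {a=6, c=27, d=21}

Answer: 6 27 21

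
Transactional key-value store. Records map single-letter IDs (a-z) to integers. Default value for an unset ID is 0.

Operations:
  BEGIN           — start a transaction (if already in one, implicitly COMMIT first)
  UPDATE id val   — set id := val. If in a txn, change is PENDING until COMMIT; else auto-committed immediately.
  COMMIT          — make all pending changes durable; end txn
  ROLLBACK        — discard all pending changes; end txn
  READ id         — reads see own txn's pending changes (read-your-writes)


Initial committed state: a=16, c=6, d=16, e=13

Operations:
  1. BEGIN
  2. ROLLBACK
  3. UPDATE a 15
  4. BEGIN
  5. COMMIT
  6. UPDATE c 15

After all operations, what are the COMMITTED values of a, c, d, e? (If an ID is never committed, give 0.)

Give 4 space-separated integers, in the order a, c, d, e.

Answer: 15 15 16 13

Derivation:
Initial committed: {a=16, c=6, d=16, e=13}
Op 1: BEGIN: in_txn=True, pending={}
Op 2: ROLLBACK: discarded pending []; in_txn=False
Op 3: UPDATE a=15 (auto-commit; committed a=15)
Op 4: BEGIN: in_txn=True, pending={}
Op 5: COMMIT: merged [] into committed; committed now {a=15, c=6, d=16, e=13}
Op 6: UPDATE c=15 (auto-commit; committed c=15)
Final committed: {a=15, c=15, d=16, e=13}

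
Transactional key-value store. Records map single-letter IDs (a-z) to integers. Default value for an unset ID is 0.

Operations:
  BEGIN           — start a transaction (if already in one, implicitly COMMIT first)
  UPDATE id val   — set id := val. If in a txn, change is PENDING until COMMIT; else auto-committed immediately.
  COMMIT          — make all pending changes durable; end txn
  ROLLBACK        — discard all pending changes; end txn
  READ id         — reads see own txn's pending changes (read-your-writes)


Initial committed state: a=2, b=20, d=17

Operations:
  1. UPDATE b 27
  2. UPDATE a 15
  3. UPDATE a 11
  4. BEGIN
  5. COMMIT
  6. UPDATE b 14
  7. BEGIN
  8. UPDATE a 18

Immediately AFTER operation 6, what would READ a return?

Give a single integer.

Answer: 11

Derivation:
Initial committed: {a=2, b=20, d=17}
Op 1: UPDATE b=27 (auto-commit; committed b=27)
Op 2: UPDATE a=15 (auto-commit; committed a=15)
Op 3: UPDATE a=11 (auto-commit; committed a=11)
Op 4: BEGIN: in_txn=True, pending={}
Op 5: COMMIT: merged [] into committed; committed now {a=11, b=27, d=17}
Op 6: UPDATE b=14 (auto-commit; committed b=14)
After op 6: visible(a) = 11 (pending={}, committed={a=11, b=14, d=17})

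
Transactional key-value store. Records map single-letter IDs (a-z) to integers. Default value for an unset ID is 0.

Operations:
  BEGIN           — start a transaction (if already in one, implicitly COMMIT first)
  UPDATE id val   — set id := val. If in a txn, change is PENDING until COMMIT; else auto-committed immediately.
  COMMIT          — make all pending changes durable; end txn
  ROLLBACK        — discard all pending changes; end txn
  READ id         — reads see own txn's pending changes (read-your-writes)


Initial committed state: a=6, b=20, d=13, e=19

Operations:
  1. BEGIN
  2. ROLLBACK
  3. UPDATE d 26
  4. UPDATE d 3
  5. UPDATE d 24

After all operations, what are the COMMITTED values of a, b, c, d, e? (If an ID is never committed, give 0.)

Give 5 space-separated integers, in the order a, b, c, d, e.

Initial committed: {a=6, b=20, d=13, e=19}
Op 1: BEGIN: in_txn=True, pending={}
Op 2: ROLLBACK: discarded pending []; in_txn=False
Op 3: UPDATE d=26 (auto-commit; committed d=26)
Op 4: UPDATE d=3 (auto-commit; committed d=3)
Op 5: UPDATE d=24 (auto-commit; committed d=24)
Final committed: {a=6, b=20, d=24, e=19}

Answer: 6 20 0 24 19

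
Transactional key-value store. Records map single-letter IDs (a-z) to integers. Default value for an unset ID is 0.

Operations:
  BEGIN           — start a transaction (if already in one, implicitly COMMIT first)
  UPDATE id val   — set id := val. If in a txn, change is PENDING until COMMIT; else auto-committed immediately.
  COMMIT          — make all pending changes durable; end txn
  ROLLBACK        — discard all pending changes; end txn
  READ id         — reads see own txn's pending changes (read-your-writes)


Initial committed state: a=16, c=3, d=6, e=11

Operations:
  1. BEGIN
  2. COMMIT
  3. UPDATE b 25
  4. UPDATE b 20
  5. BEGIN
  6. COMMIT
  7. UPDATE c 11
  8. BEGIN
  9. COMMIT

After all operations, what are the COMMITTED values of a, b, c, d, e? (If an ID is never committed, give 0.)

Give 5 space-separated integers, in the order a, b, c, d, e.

Answer: 16 20 11 6 11

Derivation:
Initial committed: {a=16, c=3, d=6, e=11}
Op 1: BEGIN: in_txn=True, pending={}
Op 2: COMMIT: merged [] into committed; committed now {a=16, c=3, d=6, e=11}
Op 3: UPDATE b=25 (auto-commit; committed b=25)
Op 4: UPDATE b=20 (auto-commit; committed b=20)
Op 5: BEGIN: in_txn=True, pending={}
Op 6: COMMIT: merged [] into committed; committed now {a=16, b=20, c=3, d=6, e=11}
Op 7: UPDATE c=11 (auto-commit; committed c=11)
Op 8: BEGIN: in_txn=True, pending={}
Op 9: COMMIT: merged [] into committed; committed now {a=16, b=20, c=11, d=6, e=11}
Final committed: {a=16, b=20, c=11, d=6, e=11}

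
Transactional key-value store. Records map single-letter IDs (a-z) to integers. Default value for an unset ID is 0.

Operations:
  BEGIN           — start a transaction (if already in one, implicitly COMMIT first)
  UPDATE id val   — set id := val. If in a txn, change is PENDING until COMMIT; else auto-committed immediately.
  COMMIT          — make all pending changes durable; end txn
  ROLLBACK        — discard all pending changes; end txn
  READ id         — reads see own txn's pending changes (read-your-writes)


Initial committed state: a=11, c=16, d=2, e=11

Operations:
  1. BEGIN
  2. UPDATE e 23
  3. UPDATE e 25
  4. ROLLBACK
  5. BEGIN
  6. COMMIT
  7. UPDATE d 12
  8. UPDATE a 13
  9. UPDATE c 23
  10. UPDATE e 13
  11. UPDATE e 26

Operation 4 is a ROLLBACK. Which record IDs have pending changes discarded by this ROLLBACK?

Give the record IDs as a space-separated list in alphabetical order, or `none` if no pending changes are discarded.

Initial committed: {a=11, c=16, d=2, e=11}
Op 1: BEGIN: in_txn=True, pending={}
Op 2: UPDATE e=23 (pending; pending now {e=23})
Op 3: UPDATE e=25 (pending; pending now {e=25})
Op 4: ROLLBACK: discarded pending ['e']; in_txn=False
Op 5: BEGIN: in_txn=True, pending={}
Op 6: COMMIT: merged [] into committed; committed now {a=11, c=16, d=2, e=11}
Op 7: UPDATE d=12 (auto-commit; committed d=12)
Op 8: UPDATE a=13 (auto-commit; committed a=13)
Op 9: UPDATE c=23 (auto-commit; committed c=23)
Op 10: UPDATE e=13 (auto-commit; committed e=13)
Op 11: UPDATE e=26 (auto-commit; committed e=26)
ROLLBACK at op 4 discards: ['e']

Answer: e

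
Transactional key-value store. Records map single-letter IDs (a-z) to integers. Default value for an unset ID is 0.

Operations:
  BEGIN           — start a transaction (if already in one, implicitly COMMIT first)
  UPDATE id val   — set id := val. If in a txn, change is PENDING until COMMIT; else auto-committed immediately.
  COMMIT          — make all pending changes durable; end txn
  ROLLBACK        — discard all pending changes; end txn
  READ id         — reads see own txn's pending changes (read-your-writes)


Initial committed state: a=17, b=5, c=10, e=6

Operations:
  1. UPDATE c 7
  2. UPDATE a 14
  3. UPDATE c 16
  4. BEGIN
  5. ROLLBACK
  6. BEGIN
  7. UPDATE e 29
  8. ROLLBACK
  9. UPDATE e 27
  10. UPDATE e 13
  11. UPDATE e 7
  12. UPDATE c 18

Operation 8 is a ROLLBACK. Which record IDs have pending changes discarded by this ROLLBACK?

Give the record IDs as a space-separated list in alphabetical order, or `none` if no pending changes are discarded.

Initial committed: {a=17, b=5, c=10, e=6}
Op 1: UPDATE c=7 (auto-commit; committed c=7)
Op 2: UPDATE a=14 (auto-commit; committed a=14)
Op 3: UPDATE c=16 (auto-commit; committed c=16)
Op 4: BEGIN: in_txn=True, pending={}
Op 5: ROLLBACK: discarded pending []; in_txn=False
Op 6: BEGIN: in_txn=True, pending={}
Op 7: UPDATE e=29 (pending; pending now {e=29})
Op 8: ROLLBACK: discarded pending ['e']; in_txn=False
Op 9: UPDATE e=27 (auto-commit; committed e=27)
Op 10: UPDATE e=13 (auto-commit; committed e=13)
Op 11: UPDATE e=7 (auto-commit; committed e=7)
Op 12: UPDATE c=18 (auto-commit; committed c=18)
ROLLBACK at op 8 discards: ['e']

Answer: e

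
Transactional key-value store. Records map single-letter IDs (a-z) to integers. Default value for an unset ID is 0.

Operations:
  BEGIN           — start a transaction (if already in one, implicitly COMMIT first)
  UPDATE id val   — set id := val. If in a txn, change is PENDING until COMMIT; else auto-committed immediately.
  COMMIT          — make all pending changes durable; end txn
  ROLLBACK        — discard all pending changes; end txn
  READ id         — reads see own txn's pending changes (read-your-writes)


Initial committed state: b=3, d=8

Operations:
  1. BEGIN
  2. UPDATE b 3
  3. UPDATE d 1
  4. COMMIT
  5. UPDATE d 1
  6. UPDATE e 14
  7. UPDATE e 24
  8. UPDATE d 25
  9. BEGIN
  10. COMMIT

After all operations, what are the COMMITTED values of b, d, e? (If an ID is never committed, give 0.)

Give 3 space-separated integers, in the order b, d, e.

Initial committed: {b=3, d=8}
Op 1: BEGIN: in_txn=True, pending={}
Op 2: UPDATE b=3 (pending; pending now {b=3})
Op 3: UPDATE d=1 (pending; pending now {b=3, d=1})
Op 4: COMMIT: merged ['b', 'd'] into committed; committed now {b=3, d=1}
Op 5: UPDATE d=1 (auto-commit; committed d=1)
Op 6: UPDATE e=14 (auto-commit; committed e=14)
Op 7: UPDATE e=24 (auto-commit; committed e=24)
Op 8: UPDATE d=25 (auto-commit; committed d=25)
Op 9: BEGIN: in_txn=True, pending={}
Op 10: COMMIT: merged [] into committed; committed now {b=3, d=25, e=24}
Final committed: {b=3, d=25, e=24}

Answer: 3 25 24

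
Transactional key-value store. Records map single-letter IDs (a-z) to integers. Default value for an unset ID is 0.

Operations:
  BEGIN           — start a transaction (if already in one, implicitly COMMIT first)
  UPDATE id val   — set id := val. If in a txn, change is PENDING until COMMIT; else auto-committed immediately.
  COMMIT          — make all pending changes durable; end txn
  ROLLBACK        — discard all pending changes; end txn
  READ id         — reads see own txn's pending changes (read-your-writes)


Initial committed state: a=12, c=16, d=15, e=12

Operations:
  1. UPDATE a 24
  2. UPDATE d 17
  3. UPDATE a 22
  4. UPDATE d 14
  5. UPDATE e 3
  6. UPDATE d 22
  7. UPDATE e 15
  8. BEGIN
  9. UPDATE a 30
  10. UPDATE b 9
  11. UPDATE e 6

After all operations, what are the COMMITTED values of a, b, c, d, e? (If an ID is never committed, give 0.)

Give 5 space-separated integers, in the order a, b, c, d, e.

Initial committed: {a=12, c=16, d=15, e=12}
Op 1: UPDATE a=24 (auto-commit; committed a=24)
Op 2: UPDATE d=17 (auto-commit; committed d=17)
Op 3: UPDATE a=22 (auto-commit; committed a=22)
Op 4: UPDATE d=14 (auto-commit; committed d=14)
Op 5: UPDATE e=3 (auto-commit; committed e=3)
Op 6: UPDATE d=22 (auto-commit; committed d=22)
Op 7: UPDATE e=15 (auto-commit; committed e=15)
Op 8: BEGIN: in_txn=True, pending={}
Op 9: UPDATE a=30 (pending; pending now {a=30})
Op 10: UPDATE b=9 (pending; pending now {a=30, b=9})
Op 11: UPDATE e=6 (pending; pending now {a=30, b=9, e=6})
Final committed: {a=22, c=16, d=22, e=15}

Answer: 22 0 16 22 15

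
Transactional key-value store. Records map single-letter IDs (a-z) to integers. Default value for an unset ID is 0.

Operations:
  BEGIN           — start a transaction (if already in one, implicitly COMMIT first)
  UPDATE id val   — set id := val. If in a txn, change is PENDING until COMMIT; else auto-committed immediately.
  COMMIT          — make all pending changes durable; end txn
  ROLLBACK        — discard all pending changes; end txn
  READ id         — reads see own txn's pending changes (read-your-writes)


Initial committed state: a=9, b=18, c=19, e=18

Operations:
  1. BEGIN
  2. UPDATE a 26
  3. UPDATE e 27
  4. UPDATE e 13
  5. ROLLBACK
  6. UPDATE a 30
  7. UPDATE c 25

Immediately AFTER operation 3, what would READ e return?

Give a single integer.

Initial committed: {a=9, b=18, c=19, e=18}
Op 1: BEGIN: in_txn=True, pending={}
Op 2: UPDATE a=26 (pending; pending now {a=26})
Op 3: UPDATE e=27 (pending; pending now {a=26, e=27})
After op 3: visible(e) = 27 (pending={a=26, e=27}, committed={a=9, b=18, c=19, e=18})

Answer: 27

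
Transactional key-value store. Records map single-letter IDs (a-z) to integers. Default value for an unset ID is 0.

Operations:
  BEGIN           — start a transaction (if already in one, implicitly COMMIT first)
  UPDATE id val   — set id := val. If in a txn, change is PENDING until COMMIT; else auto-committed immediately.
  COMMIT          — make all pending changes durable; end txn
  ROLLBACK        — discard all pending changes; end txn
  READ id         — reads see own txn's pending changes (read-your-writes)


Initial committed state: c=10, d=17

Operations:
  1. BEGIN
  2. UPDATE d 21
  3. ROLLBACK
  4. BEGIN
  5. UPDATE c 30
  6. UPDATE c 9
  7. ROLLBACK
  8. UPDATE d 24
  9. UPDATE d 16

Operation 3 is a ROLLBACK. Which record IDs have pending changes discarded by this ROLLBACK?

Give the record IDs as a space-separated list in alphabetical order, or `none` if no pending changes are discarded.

Initial committed: {c=10, d=17}
Op 1: BEGIN: in_txn=True, pending={}
Op 2: UPDATE d=21 (pending; pending now {d=21})
Op 3: ROLLBACK: discarded pending ['d']; in_txn=False
Op 4: BEGIN: in_txn=True, pending={}
Op 5: UPDATE c=30 (pending; pending now {c=30})
Op 6: UPDATE c=9 (pending; pending now {c=9})
Op 7: ROLLBACK: discarded pending ['c']; in_txn=False
Op 8: UPDATE d=24 (auto-commit; committed d=24)
Op 9: UPDATE d=16 (auto-commit; committed d=16)
ROLLBACK at op 3 discards: ['d']

Answer: d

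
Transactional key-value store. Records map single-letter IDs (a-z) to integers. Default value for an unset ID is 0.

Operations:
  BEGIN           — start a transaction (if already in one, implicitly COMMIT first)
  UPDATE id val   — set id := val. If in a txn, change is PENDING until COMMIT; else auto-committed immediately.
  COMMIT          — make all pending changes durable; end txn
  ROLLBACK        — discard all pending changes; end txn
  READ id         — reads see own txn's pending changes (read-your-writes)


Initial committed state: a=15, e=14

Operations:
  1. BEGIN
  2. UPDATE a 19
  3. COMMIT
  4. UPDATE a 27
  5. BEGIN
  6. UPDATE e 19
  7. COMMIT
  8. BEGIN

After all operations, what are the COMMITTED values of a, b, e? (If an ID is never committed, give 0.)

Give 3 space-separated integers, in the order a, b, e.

Answer: 27 0 19

Derivation:
Initial committed: {a=15, e=14}
Op 1: BEGIN: in_txn=True, pending={}
Op 2: UPDATE a=19 (pending; pending now {a=19})
Op 3: COMMIT: merged ['a'] into committed; committed now {a=19, e=14}
Op 4: UPDATE a=27 (auto-commit; committed a=27)
Op 5: BEGIN: in_txn=True, pending={}
Op 6: UPDATE e=19 (pending; pending now {e=19})
Op 7: COMMIT: merged ['e'] into committed; committed now {a=27, e=19}
Op 8: BEGIN: in_txn=True, pending={}
Final committed: {a=27, e=19}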